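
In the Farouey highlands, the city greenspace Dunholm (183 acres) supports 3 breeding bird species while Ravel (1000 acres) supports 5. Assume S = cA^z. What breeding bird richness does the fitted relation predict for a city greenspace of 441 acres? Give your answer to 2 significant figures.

z = ln(5/3) / ln(1000/183) = 0.5108 / 1.6983 = 0.3008
c = 3 / 183^0.3008 = 3 / 4.792 = 0.626
S₃ = 0.626 × 441^0.3008 = 0.626 × 6.243 ≈ 3.909

3.9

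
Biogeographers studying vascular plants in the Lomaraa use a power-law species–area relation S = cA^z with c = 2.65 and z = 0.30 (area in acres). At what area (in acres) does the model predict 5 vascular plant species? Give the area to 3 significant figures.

5 = 2.65 × A^0.3  ⇒  A^0.3 = 5/2.65 = 1.887
ln A = ln(1.887) / 0.3 = 0.6349 / 0.3 = 2.1163
A = e^2.1163 ≈ 8.3 acres

8.30 acres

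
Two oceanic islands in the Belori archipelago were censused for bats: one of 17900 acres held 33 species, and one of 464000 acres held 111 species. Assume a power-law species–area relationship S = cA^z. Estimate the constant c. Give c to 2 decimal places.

z = ln(S₂/S₁) / ln(A₂/A₁) = ln(111/33) / ln(464000/17900) = 1.2130 / 3.2551 = 0.3727
c = S₁ / A₁^z = 33 / 17900^0.3727 = 33 / 38.45 = 0.8584

0.86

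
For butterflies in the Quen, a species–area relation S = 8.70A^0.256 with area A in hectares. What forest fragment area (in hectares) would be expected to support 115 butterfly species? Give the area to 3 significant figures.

24000 hectares

115 = 8.7 × A^0.256  ⇒  A^0.256 = 115/8.7 = 13.22
ln A = ln(13.22) / 0.256 = 2.5816 / 0.256 = 10.0844
A = e^10.0844 ≈ 23966 hectares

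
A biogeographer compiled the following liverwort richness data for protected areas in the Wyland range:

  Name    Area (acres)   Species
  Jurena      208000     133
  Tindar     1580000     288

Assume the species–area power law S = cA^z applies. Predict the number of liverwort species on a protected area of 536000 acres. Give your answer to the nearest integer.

z = ln(288/133) / ln(1580000/208000) = 0.7726 / 2.0276 = 0.3810
c = 133 / 208000^0.3810 = 133 / 106.3 = 1.252
S₃ = 1.252 × 536000^0.3810 = 1.252 × 152.4 ≈ 190.8

191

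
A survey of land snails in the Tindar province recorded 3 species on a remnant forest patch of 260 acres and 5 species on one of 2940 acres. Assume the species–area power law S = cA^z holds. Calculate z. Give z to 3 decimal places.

0.211

Taking logs: ln S = ln c + z ln A, so z = (ln S₂ − ln S₁)/(ln A₂ − ln A₁).
z = ln(5/3) / ln(2940/260) = ln(1.667) / ln(11.31) = 0.5108 / 2.4255 = 0.2106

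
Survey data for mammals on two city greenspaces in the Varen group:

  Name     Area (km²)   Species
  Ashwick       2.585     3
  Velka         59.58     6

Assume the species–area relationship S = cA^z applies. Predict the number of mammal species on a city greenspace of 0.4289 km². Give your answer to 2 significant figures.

2.0

z = ln(6/3) / ln(59.58/2.585) = 0.6931 / 3.1376 = 0.2209
c = 3 / 2.585^0.2209 = 3 / 1.233 = 2.432
S₃ = 2.432 × 0.4289^0.2209 = 2.432 × 0.8294 ≈ 2.017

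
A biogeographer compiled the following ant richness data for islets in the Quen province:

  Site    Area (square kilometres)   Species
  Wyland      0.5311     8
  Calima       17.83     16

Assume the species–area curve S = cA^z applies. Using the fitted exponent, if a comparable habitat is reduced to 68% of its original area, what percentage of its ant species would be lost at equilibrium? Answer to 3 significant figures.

7.33%

z = ln(16/8) / ln(17.83/0.5311) = 0.6931 / 3.5137 = 0.1973
S_new/S_old = (A_new/A_old)^z = 0.68^0.1973 = exp(0.1973 × -0.3857) = 0.9267
Fraction lost = 1 − 0.9267 = 0.07326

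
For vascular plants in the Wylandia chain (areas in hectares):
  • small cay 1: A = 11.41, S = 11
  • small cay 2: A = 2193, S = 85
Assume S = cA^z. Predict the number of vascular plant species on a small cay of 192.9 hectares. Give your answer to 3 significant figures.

33.0

z = ln(85/11) / ln(2193/11.41) = 2.0448 / 5.2585 = 0.3888
c = 11 / 11.41^0.3888 = 11 / 2.577 = 4.268
S₃ = 4.268 × 192.9^0.3888 = 4.268 × 7.738 ≈ 33.03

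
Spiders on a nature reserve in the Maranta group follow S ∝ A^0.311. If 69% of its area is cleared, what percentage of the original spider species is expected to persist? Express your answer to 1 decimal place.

69.5%

S_new/S_old = (A_new/A_old)^z = 0.31^0.311
= exp(0.311 × ln 0.31) = exp(0.311 × -1.1712) = exp(-0.3642) ≈ 0.6947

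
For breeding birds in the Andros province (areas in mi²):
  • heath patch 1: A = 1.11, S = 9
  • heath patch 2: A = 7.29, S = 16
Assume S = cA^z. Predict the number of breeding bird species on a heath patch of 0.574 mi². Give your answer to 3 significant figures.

7.36

z = ln(16/9) / ln(7.29/1.11) = 0.5754 / 1.8821 = 0.3057
c = 9 / 1.11^0.3057 = 9 / 1.032 = 8.717
S₃ = 8.717 × 0.574^0.3057 = 8.717 × 0.8439 ≈ 7.357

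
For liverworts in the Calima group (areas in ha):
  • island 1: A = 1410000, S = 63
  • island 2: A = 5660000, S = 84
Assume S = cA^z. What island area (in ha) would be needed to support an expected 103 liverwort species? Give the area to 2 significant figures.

z = ln(84/63) / ln(5660000/1410000) = 0.2877 / 1.3898 = 0.2070
c = 63 / 1410000^0.2070 = 63 / 18.74 = 3.361
A = (103/3.361)^(1/0.2070) ⇒ ln A = ln(30.64)/0.2070 = 16.5341
A = e^16.5341 ≈ 15158380 ha

15000000 ha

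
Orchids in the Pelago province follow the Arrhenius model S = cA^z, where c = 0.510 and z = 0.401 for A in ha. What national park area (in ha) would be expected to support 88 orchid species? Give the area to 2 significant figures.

88 = 0.51 × A^0.401  ⇒  A^0.401 = 88/0.51 = 172.5
ln A = ln(172.5) / 0.401 = 5.1507 / 0.401 = 12.8446
A = e^12.8446 ≈ 378735 ha

380000 ha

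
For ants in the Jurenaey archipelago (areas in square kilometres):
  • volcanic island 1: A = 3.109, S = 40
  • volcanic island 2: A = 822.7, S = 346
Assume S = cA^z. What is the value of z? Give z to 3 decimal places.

0.387

Taking logs: ln S = ln c + z ln A, so z = (ln S₂ − ln S₁)/(ln A₂ − ln A₁).
z = ln(346/40) / ln(822.7/3.109) = ln(8.65) / ln(264.6) = 2.1576 / 5.5783 = 0.3868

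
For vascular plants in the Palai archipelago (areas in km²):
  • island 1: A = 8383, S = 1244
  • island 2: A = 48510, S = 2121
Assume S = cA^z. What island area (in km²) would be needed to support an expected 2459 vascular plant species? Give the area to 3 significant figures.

z = ln(2121/1244) / ln(48510/8383) = 0.5336 / 1.7556 = 0.3039
c = 1244 / 8383^0.3039 = 1244 / 15.57 = 79.87
A = (2459/79.87)^(1/0.3039) ⇒ ln A = ln(30.79)/0.3039 = 11.2761
A = e^11.2761 ≈ 78909 km²

78900 km²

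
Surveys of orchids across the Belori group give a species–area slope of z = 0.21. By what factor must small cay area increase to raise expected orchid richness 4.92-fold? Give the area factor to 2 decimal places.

1972.75

(A₂/A₁)^0.21 = 4.92, so A₂/A₁ = 4.92^(1/0.21) = 4.92^4.762
ln(A₂/A₁) = ln 4.92 / 0.21 = 1.5933 / 0.21 = 7.5872
A₂/A₁ = e^7.5872 ≈ 1973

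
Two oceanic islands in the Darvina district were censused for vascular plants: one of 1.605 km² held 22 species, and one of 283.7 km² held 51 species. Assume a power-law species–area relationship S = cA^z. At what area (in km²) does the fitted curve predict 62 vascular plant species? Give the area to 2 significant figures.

z = ln(51/22) / ln(283.7/1.605) = 0.8408 / 5.1748 = 0.1625
c = 22 / 1.605^0.1625 = 22 / 1.08 = 20.37
A = (62/20.37)^(1/0.1625) ⇒ ln A = ln(3.043)/0.1625 = 6.8500
A = e^6.8500 ≈ 943.9 km²

940 km²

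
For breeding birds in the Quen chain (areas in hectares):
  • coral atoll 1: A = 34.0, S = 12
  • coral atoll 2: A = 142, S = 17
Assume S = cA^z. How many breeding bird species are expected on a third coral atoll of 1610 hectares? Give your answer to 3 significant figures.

z = ln(17/12) / ln(142/34) = 0.3483 / 1.4295 = 0.2437
c = 12 / 34^0.2437 = 12 / 2.361 = 5.082
S₃ = 5.082 × 1610^0.2437 = 5.082 × 6.045 ≈ 30.72

30.7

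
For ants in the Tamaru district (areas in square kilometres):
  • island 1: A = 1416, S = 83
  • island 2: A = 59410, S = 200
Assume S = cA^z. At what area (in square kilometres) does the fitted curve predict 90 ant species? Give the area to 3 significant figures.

z = ln(200/83) / ln(59410/1416) = 0.8795 / 3.7366 = 0.2354
c = 83 / 1416^0.2354 = 83 / 5.516 = 15.05
A = (90/15.05)^(1/0.2354) ⇒ ln A = ln(5.982)/0.2354 = 7.5996
A = e^7.5996 ≈ 1997 square kilometres

2000 square kilometres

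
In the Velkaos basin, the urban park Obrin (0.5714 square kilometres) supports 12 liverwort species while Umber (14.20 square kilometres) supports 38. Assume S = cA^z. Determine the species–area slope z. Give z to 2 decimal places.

Taking logs: ln S = ln c + z ln A, so z = (ln S₂ − ln S₁)/(ln A₂ − ln A₁).
z = ln(38/12) / ln(14.2/0.5714) = ln(3.167) / ln(24.85) = 1.1527 / 3.2129 = 0.3588

0.36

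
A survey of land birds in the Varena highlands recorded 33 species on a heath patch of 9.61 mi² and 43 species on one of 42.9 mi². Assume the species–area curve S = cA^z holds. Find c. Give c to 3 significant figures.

z = ln(S₂/S₁) / ln(A₂/A₁) = ln(43/33) / ln(42.9/9.61) = 0.2647 / 1.4961 = 0.1769
c = S₁ / A₁^z = 33 / 9.61^0.1769 = 33 / 1.492 = 22.11

22.1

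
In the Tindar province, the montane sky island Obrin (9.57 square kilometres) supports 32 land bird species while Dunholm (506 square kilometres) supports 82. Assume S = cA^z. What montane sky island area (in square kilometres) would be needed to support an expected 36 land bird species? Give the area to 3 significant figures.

z = ln(82/32) / ln(506/9.57) = 0.9410 / 3.9679 = 0.2371
c = 32 / 9.57^0.2371 = 32 / 1.709 = 18.73
A = (36/18.73)^(1/0.2371) ⇒ ln A = ln(1.922)/0.2371 = 2.7553
A = e^2.7553 ≈ 15.73 square kilometres

15.7 square kilometres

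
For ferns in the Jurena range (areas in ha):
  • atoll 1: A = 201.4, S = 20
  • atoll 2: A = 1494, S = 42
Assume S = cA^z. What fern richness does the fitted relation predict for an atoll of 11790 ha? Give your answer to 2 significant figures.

z = ln(42/20) / ln(1494/201.4) = 0.7419 / 2.0039 = 0.3702
c = 20 / 201.4^0.3702 = 20 / 7.13 = 2.805
S₃ = 2.805 × 11790^0.3702 = 2.805 × 32.17 ≈ 90.24

90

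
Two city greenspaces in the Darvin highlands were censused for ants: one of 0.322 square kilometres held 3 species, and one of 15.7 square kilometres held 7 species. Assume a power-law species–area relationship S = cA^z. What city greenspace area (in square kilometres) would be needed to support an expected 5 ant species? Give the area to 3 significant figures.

3.35 square kilometres

z = ln(7/3) / ln(15.7/0.322) = 0.8473 / 3.8869 = 0.2180
c = 3 / 0.322^0.2180 = 3 / 0.7811 = 3.841
A = (5/3.841)^(1/0.2180) ⇒ ln A = ln(1.302)/0.2180 = 1.2101
A = e^1.2101 ≈ 3.354 square kilometres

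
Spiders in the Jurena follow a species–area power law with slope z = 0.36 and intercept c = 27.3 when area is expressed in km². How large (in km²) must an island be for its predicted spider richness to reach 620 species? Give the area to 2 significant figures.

5900 km²

620 = 27.3 × A^0.36  ⇒  A^0.36 = 620/27.3 = 22.71
ln A = ln(22.71) / 0.36 = 3.1228 / 0.36 = 8.6745
A = e^8.6745 ≈ 5852 km²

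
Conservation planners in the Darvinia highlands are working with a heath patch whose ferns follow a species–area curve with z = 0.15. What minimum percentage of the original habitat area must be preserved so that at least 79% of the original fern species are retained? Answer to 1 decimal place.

Need (A_new/A_old)^0.15 = 0.79, so A_new/A_old = 0.79^(1/0.15) = 0.79^6.667
ln(A_new/A_old) = ln 0.79 / 0.15 = -0.2357 / 0.15 = -1.5715
A_new/A_old = e^-1.5715 ≈ 0.2077

20.8%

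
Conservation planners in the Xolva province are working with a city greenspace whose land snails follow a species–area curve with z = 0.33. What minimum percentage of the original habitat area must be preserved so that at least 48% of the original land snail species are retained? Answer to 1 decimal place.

Need (A_new/A_old)^0.33 = 0.48, so A_new/A_old = 0.48^(1/0.33) = 0.48^3.03
ln(A_new/A_old) = ln 0.48 / 0.33 = -0.7340 / 0.33 = -2.2241
A_new/A_old = e^-2.2241 ≈ 0.1082

10.8%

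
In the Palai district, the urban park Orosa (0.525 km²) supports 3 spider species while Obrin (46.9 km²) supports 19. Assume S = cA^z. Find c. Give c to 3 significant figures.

z = ln(S₂/S₁) / ln(A₂/A₁) = ln(19/3) / ln(46.9/0.525) = 1.8458 / 4.4924 = 0.4109
c = S₁ / A₁^z = 3 / 0.525^0.4109 = 3 / 0.7674 = 3.909

3.91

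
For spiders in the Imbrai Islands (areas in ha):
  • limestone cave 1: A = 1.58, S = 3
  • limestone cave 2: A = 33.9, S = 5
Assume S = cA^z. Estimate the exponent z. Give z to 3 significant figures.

Taking logs: ln S = ln c + z ln A, so z = (ln S₂ − ln S₁)/(ln A₂ − ln A₁).
z = ln(5/3) / ln(33.9/1.58) = ln(1.667) / ln(21.46) = 0.5108 / 3.0660 = 0.1666

0.167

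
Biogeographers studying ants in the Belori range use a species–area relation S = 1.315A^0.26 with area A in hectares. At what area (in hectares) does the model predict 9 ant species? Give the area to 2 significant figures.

9 = 1.315 × A^0.26  ⇒  A^0.26 = 9/1.315 = 6.844
ln A = ln(6.844) / 0.26 = 1.9234 / 0.26 = 7.3976
A = e^7.3976 ≈ 1632 hectares

1600 hectares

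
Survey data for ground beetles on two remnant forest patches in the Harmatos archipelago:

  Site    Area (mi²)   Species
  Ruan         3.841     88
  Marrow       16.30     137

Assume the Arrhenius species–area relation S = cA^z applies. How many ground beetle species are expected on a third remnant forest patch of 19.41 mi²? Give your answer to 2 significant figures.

z = ln(137/88) / ln(16.3/3.841) = 0.4426 / 1.4454 = 0.3062
c = 88 / 3.841^0.3062 = 88 / 1.51 = 58.28
S₃ = 58.28 × 19.41^0.3062 = 58.28 × 2.48 ≈ 144.5

140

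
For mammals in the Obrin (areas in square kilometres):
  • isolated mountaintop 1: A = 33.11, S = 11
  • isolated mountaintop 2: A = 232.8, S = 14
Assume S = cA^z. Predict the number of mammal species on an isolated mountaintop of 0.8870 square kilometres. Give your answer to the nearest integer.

7

z = ln(14/11) / ln(232.8/33.11) = 0.2412 / 1.9503 = 0.1237
c = 11 / 33.11^0.1237 = 11 / 1.542 = 7.136
S₃ = 7.136 × 0.887^0.1237 = 7.136 × 0.9853 ≈ 7.031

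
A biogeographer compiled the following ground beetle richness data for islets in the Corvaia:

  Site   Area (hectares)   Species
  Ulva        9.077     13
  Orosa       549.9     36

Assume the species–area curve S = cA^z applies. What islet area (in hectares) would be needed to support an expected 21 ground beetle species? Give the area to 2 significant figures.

z = ln(36/13) / ln(549.9/9.077) = 1.0186 / 4.1040 = 0.2482
c = 13 / 9.077^0.2482 = 13 / 1.729 = 7.52
A = (21/7.52)^(1/0.2482) ⇒ ln A = ln(2.793)/0.2482 = 4.1380
A = e^4.1380 ≈ 62.68 hectares

63 hectares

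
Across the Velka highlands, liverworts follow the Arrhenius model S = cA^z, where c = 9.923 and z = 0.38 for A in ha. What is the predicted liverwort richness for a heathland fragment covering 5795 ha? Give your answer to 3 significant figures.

267

S = 9.923 × 5795^0.38
ln S = ln 9.923 + 0.38 × ln 5795 = 2.2949 + 0.38 × 8.6648 = 5.5875
S = e^5.5875 ≈ 267.1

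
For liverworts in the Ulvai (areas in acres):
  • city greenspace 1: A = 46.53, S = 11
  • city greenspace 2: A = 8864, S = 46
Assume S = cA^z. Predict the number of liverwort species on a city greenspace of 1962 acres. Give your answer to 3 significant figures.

30.5

z = ln(46/11) / ln(8864/46.53) = 1.4307 / 5.2497 = 0.2725
c = 11 / 46.53^0.2725 = 11 / 2.848 = 3.862
S₃ = 3.862 × 1962^0.2725 = 3.862 × 7.896 ≈ 30.5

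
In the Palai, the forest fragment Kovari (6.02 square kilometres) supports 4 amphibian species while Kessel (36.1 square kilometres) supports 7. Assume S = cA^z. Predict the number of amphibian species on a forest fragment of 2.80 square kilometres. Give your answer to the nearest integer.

3

z = ln(7/4) / ln(36.1/6.02) = 0.5596 / 1.7912 = 0.3124
c = 4 / 6.02^0.3124 = 4 / 1.752 = 2.283
S₃ = 2.283 × 2.8^0.3124 = 2.283 × 1.379 ≈ 3.149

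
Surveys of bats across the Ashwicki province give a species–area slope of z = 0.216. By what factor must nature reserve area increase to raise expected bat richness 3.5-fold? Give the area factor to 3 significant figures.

330

(A₂/A₁)^0.216 = 3.5, so A₂/A₁ = 3.5^(1/0.216) = 3.5^4.63
ln(A₂/A₁) = ln 3.5 / 0.216 = 1.2528 / 0.216 = 5.7998
A₂/A₁ = e^5.7998 ≈ 330.2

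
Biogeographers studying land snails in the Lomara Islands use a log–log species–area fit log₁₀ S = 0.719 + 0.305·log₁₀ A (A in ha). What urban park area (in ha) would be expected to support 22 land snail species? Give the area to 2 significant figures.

110 ha

22 = 5.236 × A^0.305  ⇒  A^0.305 = 22/5.236 = 4.202
ln A = ln(4.202) / 0.305 = 1.4355 / 0.305 = 4.7065
A = e^4.7065 ≈ 110.7 ha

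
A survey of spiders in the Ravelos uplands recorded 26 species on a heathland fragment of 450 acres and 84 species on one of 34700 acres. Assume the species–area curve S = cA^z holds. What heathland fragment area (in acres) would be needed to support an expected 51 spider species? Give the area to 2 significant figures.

z = ln(84/26) / ln(34700/450) = 1.1727 / 4.3452 = 0.2699
c = 26 / 450^0.2699 = 26 / 5.201 = 4.999
A = (51/4.999)^(1/0.2699) ⇒ ln A = ln(10.2)/0.2699 = 8.6056
A = e^8.6056 ≈ 5462 acres

5500 acres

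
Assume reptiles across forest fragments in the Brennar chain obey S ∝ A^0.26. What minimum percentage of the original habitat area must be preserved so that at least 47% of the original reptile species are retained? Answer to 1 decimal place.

Need (A_new/A_old)^0.26 = 0.47, so A_new/A_old = 0.47^(1/0.26) = 0.47^3.846
ln(A_new/A_old) = ln 0.47 / 0.26 = -0.7550 / 0.26 = -2.9039
A_new/A_old = e^-2.9039 ≈ 0.05481

5.5%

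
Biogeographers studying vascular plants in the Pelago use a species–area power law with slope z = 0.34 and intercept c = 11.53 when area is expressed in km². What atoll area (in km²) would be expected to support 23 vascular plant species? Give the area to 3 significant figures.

23 = 11.53 × A^0.34  ⇒  A^0.34 = 23/11.53 = 1.995
ln A = ln(1.995) / 0.34 = 0.6905 / 0.34 = 2.0310
A = e^2.0310 ≈ 7.622 km²

7.62 km²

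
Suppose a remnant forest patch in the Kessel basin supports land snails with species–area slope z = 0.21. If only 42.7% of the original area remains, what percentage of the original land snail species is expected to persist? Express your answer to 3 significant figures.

83.6%

S_new/S_old = (A_new/A_old)^z = 0.427^0.21
= exp(0.21 × ln 0.427) = exp(0.21 × -0.8510) = exp(-0.1787) ≈ 0.8364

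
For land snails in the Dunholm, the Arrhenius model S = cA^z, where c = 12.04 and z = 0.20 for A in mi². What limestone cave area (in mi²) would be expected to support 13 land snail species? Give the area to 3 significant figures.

13 = 12.04 × A^0.2  ⇒  A^0.2 = 13/12.04 = 1.08
ln A = ln(1.08) / 0.2 = 0.0767 / 0.2 = 0.3836
A = e^0.3836 ≈ 1.468 mi²

1.47 mi²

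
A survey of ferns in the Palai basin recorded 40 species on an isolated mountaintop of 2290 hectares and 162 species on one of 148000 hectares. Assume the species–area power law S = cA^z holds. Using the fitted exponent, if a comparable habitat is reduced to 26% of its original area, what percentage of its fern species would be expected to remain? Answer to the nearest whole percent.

64%

z = ln(162/40) / ln(148000/2290) = 1.3987 / 4.1687 = 0.3355
S_new/S_old = (A_new/A_old)^z = 0.26^0.3355 = exp(0.3355 × -1.3471) = 0.6364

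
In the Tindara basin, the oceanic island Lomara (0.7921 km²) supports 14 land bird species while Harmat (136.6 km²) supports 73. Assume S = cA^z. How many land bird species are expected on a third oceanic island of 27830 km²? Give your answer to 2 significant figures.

400

z = ln(73/14) / ln(136.6/0.7921) = 1.6514 / 5.1501 = 0.3207
c = 14 / 0.7921^0.3207 = 14 / 0.928 = 15.09
S₃ = 15.09 × 27830^0.3207 = 15.09 × 26.62 ≈ 401.5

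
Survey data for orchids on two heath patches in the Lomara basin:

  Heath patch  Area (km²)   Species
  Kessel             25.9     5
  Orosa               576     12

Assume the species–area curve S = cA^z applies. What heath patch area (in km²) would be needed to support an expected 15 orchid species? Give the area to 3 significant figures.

1270 km²

z = ln(12/5) / ln(576/25.9) = 0.8755 / 3.1019 = 0.2822
c = 5 / 25.9^0.2822 = 5 / 2.505 = 1.996
A = (15/1.996)^(1/0.2822) ⇒ ln A = ln(7.516)/0.2822 = 7.1467
A = e^7.1467 ≈ 1270 km²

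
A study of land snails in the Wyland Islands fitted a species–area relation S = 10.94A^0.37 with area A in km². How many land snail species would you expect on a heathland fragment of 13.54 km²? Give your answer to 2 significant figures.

S = 10.94 × 13.54^0.37 = 10.94 × 2.622 ≈ 28.69

29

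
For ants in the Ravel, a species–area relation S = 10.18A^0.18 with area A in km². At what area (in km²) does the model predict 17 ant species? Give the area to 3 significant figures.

17 = 10.18 × A^0.18  ⇒  A^0.18 = 17/10.18 = 1.67
ln A = ln(1.67) / 0.18 = 0.5128 / 0.18 = 2.8488
A = e^2.8488 ≈ 17.27 km²

17.3 km²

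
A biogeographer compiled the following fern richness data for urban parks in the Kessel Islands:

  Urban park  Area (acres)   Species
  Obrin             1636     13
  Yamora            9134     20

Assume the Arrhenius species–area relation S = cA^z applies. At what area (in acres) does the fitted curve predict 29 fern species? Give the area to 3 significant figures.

40300 acres

z = ln(20/13) / ln(9134/1636) = 0.4308 / 1.7197 = 0.2505
c = 13 / 1636^0.2505 = 13 / 6.383 = 2.037
A = (29/2.037)^(1/0.2505) ⇒ ln A = ln(14.24)/0.2505 = 10.6031
A = e^10.6031 ≈ 40259 acres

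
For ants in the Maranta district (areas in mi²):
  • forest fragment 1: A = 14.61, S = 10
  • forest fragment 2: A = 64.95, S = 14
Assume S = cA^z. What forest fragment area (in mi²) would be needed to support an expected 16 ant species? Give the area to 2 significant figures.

120 mi²

z = ln(14/10) / ln(64.95/14.61) = 0.3365 / 1.4919 = 0.2255
c = 10 / 14.61^0.2255 = 10 / 1.831 = 5.462
A = (16/5.462)^(1/0.2255) ⇒ ln A = ln(2.929)/0.2255 = 4.7657
A = e^4.7657 ≈ 117.4 mi²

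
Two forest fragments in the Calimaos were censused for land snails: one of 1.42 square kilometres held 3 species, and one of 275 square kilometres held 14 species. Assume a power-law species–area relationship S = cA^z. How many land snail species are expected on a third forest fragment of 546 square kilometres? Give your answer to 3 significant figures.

z = ln(14/3) / ln(275/1.42) = 1.5404 / 5.2661 = 0.2925
c = 3 / 1.42^0.2925 = 3 / 1.108 = 2.708
S₃ = 2.708 × 546^0.2925 = 2.708 × 6.32 ≈ 17.11

17.1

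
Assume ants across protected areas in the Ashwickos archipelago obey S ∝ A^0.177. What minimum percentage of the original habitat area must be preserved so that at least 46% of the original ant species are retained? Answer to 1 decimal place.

1.2%

Need (A_new/A_old)^0.177 = 0.46, so A_new/A_old = 0.46^(1/0.177) = 0.46^5.65
ln(A_new/A_old) = ln 0.46 / 0.177 = -0.7765 / 0.177 = -4.3872
A_new/A_old = e^-4.3872 ≈ 0.01244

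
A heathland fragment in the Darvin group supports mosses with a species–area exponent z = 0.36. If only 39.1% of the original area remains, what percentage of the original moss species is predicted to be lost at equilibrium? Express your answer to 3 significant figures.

28.7%

S_new/S_old = (A_new/A_old)^z = 0.391^0.36
= exp(0.36 × ln 0.391) = exp(0.36 × -0.9390) = exp(-0.3381) ≈ 0.7132
Fraction lost = 1 − 0.7132 = 0.2868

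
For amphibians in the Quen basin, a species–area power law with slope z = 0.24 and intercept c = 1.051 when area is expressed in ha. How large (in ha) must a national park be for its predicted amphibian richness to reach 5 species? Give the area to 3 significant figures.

5 = 1.051 × A^0.24  ⇒  A^0.24 = 5/1.051 = 4.757
ln A = ln(4.757) / 0.24 = 1.5597 / 0.24 = 6.4987
A = e^6.4987 ≈ 664.3 ha

664 ha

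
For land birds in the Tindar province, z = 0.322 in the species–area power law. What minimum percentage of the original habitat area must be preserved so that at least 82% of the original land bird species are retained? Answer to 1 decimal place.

54.0%

Need (A_new/A_old)^0.322 = 0.82, so A_new/A_old = 0.82^(1/0.322) = 0.82^3.106
ln(A_new/A_old) = ln 0.82 / 0.322 = -0.1985 / 0.322 = -0.6163
A_new/A_old = e^-0.6163 ≈ 0.5399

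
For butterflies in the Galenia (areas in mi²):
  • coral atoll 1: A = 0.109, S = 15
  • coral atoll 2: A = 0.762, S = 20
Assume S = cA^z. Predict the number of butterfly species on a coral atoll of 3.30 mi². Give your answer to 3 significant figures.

24.8

z = ln(20/15) / ln(0.762/0.109) = 0.2877 / 1.9446 = 0.1479
c = 15 / 0.109^0.1479 = 15 / 0.7204 = 20.82
S₃ = 20.82 × 3.3^0.1479 = 20.82 × 1.193 ≈ 24.84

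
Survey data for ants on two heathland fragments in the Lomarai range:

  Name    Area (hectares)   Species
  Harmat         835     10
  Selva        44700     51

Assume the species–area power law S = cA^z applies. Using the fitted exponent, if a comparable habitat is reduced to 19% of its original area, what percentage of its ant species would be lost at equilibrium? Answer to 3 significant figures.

z = ln(51/10) / ln(44700/835) = 1.6292 / 3.9803 = 0.4093
S_new/S_old = (A_new/A_old)^z = 0.19^0.4093 = exp(0.4093 × -1.6607) = 0.5067
Fraction lost = 1 − 0.5067 = 0.4933

49.3%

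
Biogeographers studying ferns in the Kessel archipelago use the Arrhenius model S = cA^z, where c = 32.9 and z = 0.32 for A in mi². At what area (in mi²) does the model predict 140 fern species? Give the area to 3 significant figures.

92.3 mi²

140 = 32.9 × A^0.32  ⇒  A^0.32 = 140/32.9 = 4.255
ln A = ln(4.255) / 0.32 = 1.4482 / 0.32 = 4.5255
A = e^4.5255 ≈ 92.34 mi²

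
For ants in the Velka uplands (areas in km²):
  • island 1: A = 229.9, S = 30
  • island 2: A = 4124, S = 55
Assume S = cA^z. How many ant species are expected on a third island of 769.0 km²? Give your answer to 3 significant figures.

38.7

z = ln(55/30) / ln(4124/229.9) = 0.6061 / 2.8869 = 0.2100
c = 30 / 229.9^0.2100 = 30 / 3.132 = 9.578
S₃ = 9.578 × 769^0.2100 = 9.578 × 4.036 ≈ 38.66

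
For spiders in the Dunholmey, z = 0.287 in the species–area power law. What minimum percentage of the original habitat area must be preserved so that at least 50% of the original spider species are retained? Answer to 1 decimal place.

Need (A_new/A_old)^0.287 = 0.5, so A_new/A_old = 0.5^(1/0.287) = 0.5^3.484
ln(A_new/A_old) = ln 0.5 / 0.287 = -0.6931 / 0.287 = -2.4151
A_new/A_old = e^-2.4151 ≈ 0.08935

8.9%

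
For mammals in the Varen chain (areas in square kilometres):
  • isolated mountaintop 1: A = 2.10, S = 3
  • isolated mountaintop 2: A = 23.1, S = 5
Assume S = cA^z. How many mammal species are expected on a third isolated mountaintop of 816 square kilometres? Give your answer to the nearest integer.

z = ln(5/3) / ln(23.1/2.1) = 0.5108 / 2.3979 = 0.2130
c = 3 / 2.1^0.2130 = 3 / 1.171 = 2.561
S₃ = 2.561 × 816^0.2130 = 2.561 × 4.171 ≈ 10.68

11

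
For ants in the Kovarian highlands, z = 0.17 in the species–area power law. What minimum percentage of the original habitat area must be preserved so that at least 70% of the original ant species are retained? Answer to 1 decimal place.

Need (A_new/A_old)^0.17 = 0.7, so A_new/A_old = 0.7^(1/0.17) = 0.7^5.882
ln(A_new/A_old) = ln 0.7 / 0.17 = -0.3567 / 0.17 = -2.0981
A_new/A_old = e^-2.0981 ≈ 0.1227

12.3%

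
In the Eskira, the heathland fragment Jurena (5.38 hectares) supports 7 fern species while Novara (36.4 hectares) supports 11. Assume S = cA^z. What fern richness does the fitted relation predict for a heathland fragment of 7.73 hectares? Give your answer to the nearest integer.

z = ln(11/7) / ln(36.4/5.38) = 0.4520 / 1.9119 = 0.2364
c = 7 / 5.38^0.2364 = 7 / 1.489 = 4.703
S₃ = 4.703 × 7.73^0.2364 = 4.703 × 1.622 ≈ 7.626

8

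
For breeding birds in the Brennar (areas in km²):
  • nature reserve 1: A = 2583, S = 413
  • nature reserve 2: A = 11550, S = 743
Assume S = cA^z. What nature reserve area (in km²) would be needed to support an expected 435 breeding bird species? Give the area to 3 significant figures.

z = ln(743/413) / ln(11550/2583) = 0.5872 / 1.4977 = 0.3921
c = 413 / 2583^0.3921 = 413 / 21.77 = 18.97
A = (435/18.97)^(1/0.3921) ⇒ ln A = ln(22.93)/0.3921 = 7.9891
A = e^7.9891 ≈ 2949 km²

2950 km²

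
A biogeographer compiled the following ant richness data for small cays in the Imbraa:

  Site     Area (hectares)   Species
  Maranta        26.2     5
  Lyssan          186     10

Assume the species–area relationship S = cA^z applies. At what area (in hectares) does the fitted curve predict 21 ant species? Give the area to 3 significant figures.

z = ln(10/5) / ln(186/26.2) = 0.6931 / 1.9600 = 0.3536
c = 5 / 26.2^0.3536 = 5 / 3.174 = 1.575
A = (21/1.575)^(1/0.3536) ⇒ ln A = ln(13.33)/0.3536 = 7.3237
A = e^7.3237 ≈ 1516 hectares

1520 hectares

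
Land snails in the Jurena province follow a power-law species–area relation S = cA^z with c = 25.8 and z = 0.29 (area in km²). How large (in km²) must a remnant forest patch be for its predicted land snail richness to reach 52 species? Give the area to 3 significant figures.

11.2 km²

52 = 25.8 × A^0.29  ⇒  A^0.29 = 52/25.8 = 2.016
ln A = ln(2.016) / 0.29 = 0.7009 / 0.29 = 2.4168
A = e^2.4168 ≈ 11.21 km²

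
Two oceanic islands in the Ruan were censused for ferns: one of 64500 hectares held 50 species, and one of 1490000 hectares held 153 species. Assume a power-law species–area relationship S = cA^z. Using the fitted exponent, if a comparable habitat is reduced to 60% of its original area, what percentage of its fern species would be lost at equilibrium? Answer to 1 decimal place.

z = ln(153/50) / ln(1490000/64500) = 1.1184 / 3.1399 = 0.3562
S_new/S_old = (A_new/A_old)^z = 0.6^0.3562 = exp(0.3562 × -0.5108) = 0.8336
Fraction lost = 1 − 0.8336 = 0.1664

16.6%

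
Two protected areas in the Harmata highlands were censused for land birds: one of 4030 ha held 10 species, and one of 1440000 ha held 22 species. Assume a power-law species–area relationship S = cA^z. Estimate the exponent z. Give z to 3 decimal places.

Taking logs: ln S = ln c + z ln A, so z = (ln S₂ − ln S₁)/(ln A₂ − ln A₁).
z = ln(22/10) / ln(1440000/4030) = ln(2.2) / ln(357.3) = 0.7885 / 5.8786 = 0.1341

0.134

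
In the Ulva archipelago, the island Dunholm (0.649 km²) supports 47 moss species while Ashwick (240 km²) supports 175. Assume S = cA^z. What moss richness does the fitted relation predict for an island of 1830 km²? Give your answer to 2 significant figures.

z = ln(175/47) / ln(240/0.649) = 1.3146 / 5.9130 = 0.2223
c = 47 / 0.649^0.2223 = 47 / 0.9084 = 51.74
S₃ = 51.74 × 1830^0.2223 = 51.74 × 5.313 ≈ 274.9

270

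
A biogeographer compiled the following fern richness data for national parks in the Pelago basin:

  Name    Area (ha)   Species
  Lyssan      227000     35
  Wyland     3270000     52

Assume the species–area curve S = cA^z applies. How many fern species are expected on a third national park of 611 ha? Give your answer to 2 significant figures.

z = ln(52/35) / ln(3270000/227000) = 0.3959 / 2.6676 = 0.1484
c = 35 / 227000^0.1484 = 35 / 6.236 = 5.613
S₃ = 5.613 × 611^0.1484 = 5.613 × 2.591 ≈ 14.54

15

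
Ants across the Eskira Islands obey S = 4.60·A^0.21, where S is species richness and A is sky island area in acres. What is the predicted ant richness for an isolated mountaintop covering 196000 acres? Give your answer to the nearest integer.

S = 4.6 × 196000^0.21
ln S = ln 4.6 + 0.21 × ln 196000 = 1.5261 + 0.21 × 12.1859 = 4.0851
S = e^4.0851 ≈ 59.45

59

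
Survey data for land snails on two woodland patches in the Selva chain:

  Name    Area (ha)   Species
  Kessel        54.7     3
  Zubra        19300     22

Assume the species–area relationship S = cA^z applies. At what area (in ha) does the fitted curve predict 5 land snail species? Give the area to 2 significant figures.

z = ln(22/3) / ln(19300/54.7) = 1.9924 / 5.8660 = 0.3397
c = 3 / 54.7^0.3397 = 3 / 3.893 = 0.7705
A = (5/0.7705)^(1/0.3397) ⇒ ln A = ln(6.489)/0.3397 = 5.5058
A = e^5.5058 ≈ 246.1 ha

250 ha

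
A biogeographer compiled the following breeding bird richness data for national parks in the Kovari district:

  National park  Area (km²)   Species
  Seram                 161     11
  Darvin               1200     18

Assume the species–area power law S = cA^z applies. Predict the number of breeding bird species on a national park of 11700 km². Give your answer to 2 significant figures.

31

z = ln(18/11) / ln(1200/161) = 0.4925 / 2.0087 = 0.2452
c = 11 / 161^0.2452 = 11 / 3.476 = 3.165
S₃ = 3.165 × 11700^0.2452 = 3.165 × 9.941 ≈ 31.46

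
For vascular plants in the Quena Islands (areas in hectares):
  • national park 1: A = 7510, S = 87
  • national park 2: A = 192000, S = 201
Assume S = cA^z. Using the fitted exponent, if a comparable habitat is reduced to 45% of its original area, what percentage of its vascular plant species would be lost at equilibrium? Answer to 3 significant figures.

z = ln(201/87) / ln(192000/7510) = 0.8374 / 3.2413 = 0.2584
S_new/S_old = (A_new/A_old)^z = 0.45^0.2584 = exp(0.2584 × -0.7985) = 0.8136
Fraction lost = 1 − 0.8136 = 0.1864

18.6%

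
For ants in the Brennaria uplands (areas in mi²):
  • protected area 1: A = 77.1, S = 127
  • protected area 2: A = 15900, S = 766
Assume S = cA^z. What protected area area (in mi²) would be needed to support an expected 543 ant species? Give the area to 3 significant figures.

5730 mi²

z = ln(766/127) / ln(15900/77.1) = 1.7970 / 5.3290 = 0.3372
c = 127 / 77.1^0.3372 = 127 / 4.329 = 29.34
A = (543/29.34)^(1/0.3372) ⇒ ln A = ln(18.51)/0.3372 = 8.6537
A = e^8.6537 ≈ 5731 mi²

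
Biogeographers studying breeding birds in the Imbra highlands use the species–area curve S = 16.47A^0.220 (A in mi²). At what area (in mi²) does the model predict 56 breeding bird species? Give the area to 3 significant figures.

261 mi²

56 = 16.47 × A^0.22  ⇒  A^0.22 = 56/16.47 = 3.4
ln A = ln(3.4) / 0.22 = 1.2238 / 0.22 = 5.5628
A = e^5.5628 ≈ 260.5 mi²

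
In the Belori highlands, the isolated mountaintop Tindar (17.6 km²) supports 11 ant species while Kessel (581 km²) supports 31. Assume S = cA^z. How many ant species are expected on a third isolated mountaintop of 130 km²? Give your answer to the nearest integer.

z = ln(31/11) / ln(581/17.6) = 1.0361 / 3.4969 = 0.2963
c = 11 / 17.6^0.2963 = 11 / 2.339 = 4.703
S₃ = 4.703 × 130^0.2963 = 4.703 × 4.23 ≈ 19.89

20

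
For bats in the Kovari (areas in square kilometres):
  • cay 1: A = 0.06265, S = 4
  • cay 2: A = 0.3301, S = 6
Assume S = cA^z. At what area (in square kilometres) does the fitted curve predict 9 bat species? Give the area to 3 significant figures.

1.74 square kilometres

z = ln(6/4) / ln(0.3301/0.06265) = 0.4055 / 1.6618 = 0.2440
c = 4 / 0.06265^0.2440 = 4 / 0.5087 = 7.863
A = (9/7.863)^(1/0.2440) ⇒ ln A = ln(1.145)/0.2440 = 0.5535
A = e^0.5535 ≈ 1.739 square kilometres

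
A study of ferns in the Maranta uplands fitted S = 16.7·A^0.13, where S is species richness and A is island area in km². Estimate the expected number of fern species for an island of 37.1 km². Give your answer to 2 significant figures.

27

S = 16.7 × 37.1^0.13 = 16.7 × 1.6 ≈ 26.71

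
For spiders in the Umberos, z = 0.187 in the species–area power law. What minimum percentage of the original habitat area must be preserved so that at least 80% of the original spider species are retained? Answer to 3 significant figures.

30.3%

Need (A_new/A_old)^0.187 = 0.8, so A_new/A_old = 0.8^(1/0.187) = 0.8^5.348
ln(A_new/A_old) = ln 0.8 / 0.187 = -0.2231 / 0.187 = -1.1933
A_new/A_old = e^-1.1933 ≈ 0.3032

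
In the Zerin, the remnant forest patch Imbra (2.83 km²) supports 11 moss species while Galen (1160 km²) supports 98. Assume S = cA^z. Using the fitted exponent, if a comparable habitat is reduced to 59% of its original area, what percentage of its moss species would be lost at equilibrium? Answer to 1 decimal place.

17.5%

z = ln(98/11) / ln(1160/2.83) = 2.1871 / 6.0159 = 0.3635
S_new/S_old = (A_new/A_old)^z = 0.59^0.3635 = exp(0.3635 × -0.5276) = 0.8255
Fraction lost = 1 − 0.8255 = 0.1745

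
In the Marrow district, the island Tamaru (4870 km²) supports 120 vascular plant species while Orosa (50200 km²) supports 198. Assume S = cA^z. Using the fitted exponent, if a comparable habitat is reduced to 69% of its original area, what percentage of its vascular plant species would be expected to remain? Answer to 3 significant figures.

z = ln(198/120) / ln(50200/4870) = 0.5008 / 2.3329 = 0.2147
S_new/S_old = (A_new/A_old)^z = 0.69^0.2147 = exp(0.2147 × -0.3711) = 0.9234

92.3%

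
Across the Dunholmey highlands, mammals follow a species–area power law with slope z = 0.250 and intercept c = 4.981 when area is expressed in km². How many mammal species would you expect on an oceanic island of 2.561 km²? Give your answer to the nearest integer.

6 species

S = 4.981 × 2.561^0.25 = 4.981 × 1.265 ≈ 6.301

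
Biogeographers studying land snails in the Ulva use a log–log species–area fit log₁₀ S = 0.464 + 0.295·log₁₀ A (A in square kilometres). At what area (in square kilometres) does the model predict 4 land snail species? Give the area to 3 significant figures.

4 = 2.911 × A^0.295  ⇒  A^0.295 = 4/2.911 = 1.374
ln A = ln(1.374) / 0.295 = 0.3179 / 0.295 = 1.0776
A = e^1.0776 ≈ 2.938 square kilometres

2.94 square kilometres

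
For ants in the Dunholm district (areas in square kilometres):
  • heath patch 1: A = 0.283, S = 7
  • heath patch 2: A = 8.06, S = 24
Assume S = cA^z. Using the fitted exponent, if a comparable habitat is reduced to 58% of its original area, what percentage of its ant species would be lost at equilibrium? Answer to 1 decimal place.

z = ln(24/7) / ln(8.06/0.283) = 1.2321 / 3.3492 = 0.3679
S_new/S_old = (A_new/A_old)^z = 0.58^0.3679 = exp(0.3679 × -0.5447) = 0.8184
Fraction lost = 1 − 0.8184 = 0.1816

18.2%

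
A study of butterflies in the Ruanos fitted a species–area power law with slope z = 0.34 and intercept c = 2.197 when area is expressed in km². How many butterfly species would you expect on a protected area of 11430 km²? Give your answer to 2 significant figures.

53

S = 2.197 × 11430^0.34 = 2.197 × 23.97 ≈ 52.67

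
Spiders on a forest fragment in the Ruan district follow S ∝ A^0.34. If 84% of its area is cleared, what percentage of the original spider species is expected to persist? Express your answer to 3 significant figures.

S_new/S_old = (A_new/A_old)^z = 0.16^0.34
= exp(0.34 × ln 0.16) = exp(0.34 × -1.8326) = exp(-0.6231) ≈ 0.5363

53.6%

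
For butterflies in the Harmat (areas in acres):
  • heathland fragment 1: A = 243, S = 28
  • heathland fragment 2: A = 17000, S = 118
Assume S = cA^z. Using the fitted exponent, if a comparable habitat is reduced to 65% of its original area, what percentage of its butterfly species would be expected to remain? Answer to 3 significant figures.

86.4%

z = ln(118/28) / ln(17000/243) = 1.4385 / 4.2479 = 0.3386
S_new/S_old = (A_new/A_old)^z = 0.65^0.3386 = exp(0.3386 × -0.4308) = 0.8643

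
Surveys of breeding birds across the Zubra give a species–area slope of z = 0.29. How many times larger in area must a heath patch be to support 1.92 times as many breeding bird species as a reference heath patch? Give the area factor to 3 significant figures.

9.48

(A₂/A₁)^0.29 = 1.92, so A₂/A₁ = 1.92^(1/0.29) = 1.92^3.448
ln(A₂/A₁) = ln 1.92 / 0.29 = 0.6523 / 0.29 = 2.2494
A₂/A₁ = e^2.2494 ≈ 9.482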